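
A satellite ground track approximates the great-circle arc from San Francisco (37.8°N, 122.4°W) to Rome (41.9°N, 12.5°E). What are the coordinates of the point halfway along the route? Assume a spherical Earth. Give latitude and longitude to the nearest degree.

≈ 65°N, 59°W

Convert each endpoint to a unit vector on the sphere (x = cos φ cos λ, y = cos φ sin λ, z = sin φ).
The central angle between the endpoints is δ = arccos(p₁·p₂) ≈ 1.577 rad (90.3°).
Interpolate at f = 1/2 with slerp weights a = sin((1−f)δ)/sin δ ≈ 0.709, b = sin(fδ)/sin δ ≈ 0.709.
p = a·p₁ + b·p₂ ≈ (0.215, -0.359, 0.908); φ = arcsin(p_z) ≈ 65.27°, λ = atan2(p_y, p_x) ≈ -59.07°.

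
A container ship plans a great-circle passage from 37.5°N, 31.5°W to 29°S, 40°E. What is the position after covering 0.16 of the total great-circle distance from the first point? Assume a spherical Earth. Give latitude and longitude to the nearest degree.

From cos δ = sin φ₁ sin φ₂ + cos φ₁ cos φ₂ cos Δλ, the central angle is δ ≈ 1.646 rad (94.3°).
Interpolate at f = 0.16 with slerp weights a = sin((1−f)δ)/sin δ ≈ 0.985, b = sin(fδ)/sin δ ≈ 0.261.
p = a·p₁ + b·p₂ ≈ (0.841, -0.262, 0.473); φ = arcsin(p_z) ≈ 28.24°, λ = atan2(p_y, p_x) ≈ -17.27°.

≈ 28°N, 17°W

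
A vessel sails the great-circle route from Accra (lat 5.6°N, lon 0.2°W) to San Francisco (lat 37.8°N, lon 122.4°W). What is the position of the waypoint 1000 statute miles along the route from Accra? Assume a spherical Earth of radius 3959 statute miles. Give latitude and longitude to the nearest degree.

≈ lat 16°N, lon 11°W

Write both endpoints as unit vectors p₁, p₂ with components (cos φ cos λ, cos φ sin λ, sin φ).
The central angle between the endpoints is δ = arccos(p₁·p₂) ≈ 1.938 rad (111.1°). The total great-circle distance is δ·R ≈ 1.938 × 3959 ≈ 7674 mi, so the target fraction is f = 1000/7674 ≈ 0.130.
Interpolate at f ≈ 0.130 with slerp weights a = sin((1−f)δ)/sin δ ≈ 1.064, b = sin(fδ)/sin δ ≈ 0.268.
p = a·p₁ + b·p₂ ≈ (0.946, -0.182, 0.268); φ = arcsin(p_z) ≈ 15.55°, λ = atan2(p_y, p_x) ≈ -10.91°.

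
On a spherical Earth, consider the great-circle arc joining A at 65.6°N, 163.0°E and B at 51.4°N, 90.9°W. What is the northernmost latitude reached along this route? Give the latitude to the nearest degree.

≈ 71°N

The great circle lies in the plane with unit normal n̂ = (p₁ × p₂)/|p₁ × p₂|.
Here n̂_z ≈ +0.322; the vertex latitude is φ_max = arccos|n̂_z| ≈ 71.2°.
Check via Clairaut: cos φ_max = |cos φ₁| · sin C = cos(65.6°)·sin(51.3°) ≈ 0.322, again giving ≈ 71.2°.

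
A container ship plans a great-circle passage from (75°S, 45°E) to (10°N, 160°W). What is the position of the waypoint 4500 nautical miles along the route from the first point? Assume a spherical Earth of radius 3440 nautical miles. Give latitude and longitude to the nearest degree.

Convert each endpoint to a unit vector on the sphere (x = cos φ cos λ, y = cos φ sin λ, z = sin φ).
The central angle between the endpoints is δ = arccos(p₁·p₂) ≈ 1.981 rad (113.5°). The total great-circle distance is δ·R ≈ 1.981 × 3440 ≈ 6814 nmi, so the target fraction is f = 4500/6814 ≈ 0.660.
Interpolate at f ≈ 0.660 with slerp weights a = sin((1−f)δ)/sin δ ≈ 0.680, b = sin(fδ)/sin δ ≈ 1.053.
p = a·p₁ + b·p₂ ≈ (-0.850, -0.230, -0.474); φ = arcsin(p_z) ≈ -28.26°, λ = atan2(p_y, p_x) ≈ -164.84°.

≈ (28°S, 165°W)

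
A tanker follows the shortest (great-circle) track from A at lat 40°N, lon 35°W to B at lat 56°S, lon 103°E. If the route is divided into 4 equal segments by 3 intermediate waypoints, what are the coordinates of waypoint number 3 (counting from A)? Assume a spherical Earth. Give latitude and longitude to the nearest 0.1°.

Write both endpoints as unit vectors p₁, p₂ with components (cos φ cos λ, cos φ sin λ, sin φ).
The central angle between the endpoints is δ = arccos(p₁·p₂) ≈ 2.589 rad (148.3°).
Interpolate at f = 3/4 with slerp weights a = sin((1−f)δ)/sin δ ≈ 1.149, b = sin(fδ)/sin δ ≈ 1.776.
p = a·p₁ + b·p₂ ≈ (0.498, 0.463, -0.734); φ = arcsin(p_z) ≈ -47.19°, λ = atan2(p_y, p_x) ≈ 42.92°.

≈ lat 47.2°S, lon 42.9°E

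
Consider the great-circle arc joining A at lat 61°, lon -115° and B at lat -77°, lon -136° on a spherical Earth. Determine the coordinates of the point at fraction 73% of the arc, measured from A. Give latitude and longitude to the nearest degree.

≈ lat -40°, lon -124°

Convert each endpoint to a unit vector on the sphere (x = cos φ cos λ, y = cos φ sin λ, z = sin φ).
The central angle between the endpoints is δ = arccos(p₁·p₂) ≈ 2.419 rad (138.6°).
Interpolate at f = 0.73 with slerp weights a = sin((1−f)δ)/sin δ ≈ 0.919, b = sin(fδ)/sin δ ≈ 1.484.
p = a·p₁ + b·p₂ ≈ (-0.429, -0.636, -0.642); φ = arcsin(p_z) ≈ -39.93°, λ = atan2(p_y, p_x) ≈ -123.98°.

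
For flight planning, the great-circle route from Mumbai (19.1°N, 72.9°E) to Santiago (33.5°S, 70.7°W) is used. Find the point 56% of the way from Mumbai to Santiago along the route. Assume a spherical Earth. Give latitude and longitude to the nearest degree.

From cos δ = sin φ₁ sin φ₂ + cos φ₁ cos φ₂ cos Δλ, the central angle is δ ≈ 2.523 rad (144.6°).
Interpolate at f = 0.56 with slerp weights a = sin((1−f)δ)/sin δ ≈ 1.545, b = sin(fδ)/sin δ ≈ 1.704.
p = a·p₁ + b·p₂ ≈ (0.899, 0.055, -0.435); φ = arcsin(p_z) ≈ -25.76°, λ = atan2(p_y, p_x) ≈ 3.49°.

≈ (26°S, 3°E)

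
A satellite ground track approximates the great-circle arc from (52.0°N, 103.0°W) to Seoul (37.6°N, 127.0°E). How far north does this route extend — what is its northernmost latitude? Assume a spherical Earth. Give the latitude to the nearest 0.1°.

≈ 67.7°N

The great circle lies in the plane with unit normal n̂ = (p₁ × p₂)/|p₁ × p₂|.
Here n̂_z ≈ -0.379; the vertex latitude is φ_max = arccos|n̂_z| ≈ 67.7°.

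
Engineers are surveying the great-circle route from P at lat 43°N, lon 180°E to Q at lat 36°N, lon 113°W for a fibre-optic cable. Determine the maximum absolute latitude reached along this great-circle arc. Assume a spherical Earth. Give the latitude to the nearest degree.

≈ 45°N

The great circle lies in the plane with unit normal n̂ = (p₁ × p₂)/|p₁ × p₂|.
Here n̂_z ≈ +0.703; the vertex latitude is φ_max = arccos|n̂_z| ≈ 45.3°.
Check via Clairaut: cos φ_max = |cos φ₁| · sin C = cos(43.0°)·sin(73.9°) ≈ 0.703, again giving ≈ 45.3°.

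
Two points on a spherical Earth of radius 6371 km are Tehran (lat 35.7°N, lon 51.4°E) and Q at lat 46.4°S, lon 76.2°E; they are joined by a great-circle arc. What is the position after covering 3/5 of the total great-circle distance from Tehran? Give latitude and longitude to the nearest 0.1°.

≈ lat 13.7°S, lon 64.8°E

Convert each endpoint to a unit vector on the sphere (x = cos φ cos λ, y = cos φ sin λ, z = sin φ).
The central angle between the endpoints is δ = arccos(p₁·p₂) ≈ 1.485 rad (85.1°).
Interpolate at f = 3/5 with slerp weights a = sin((1−f)δ)/sin δ ≈ 0.562, b = sin(fδ)/sin δ ≈ 0.781.
p = a·p₁ + b·p₂ ≈ (0.413, 0.879, -0.237); φ = arcsin(p_z) ≈ -13.74°, λ = atan2(p_y, p_x) ≈ 64.84°.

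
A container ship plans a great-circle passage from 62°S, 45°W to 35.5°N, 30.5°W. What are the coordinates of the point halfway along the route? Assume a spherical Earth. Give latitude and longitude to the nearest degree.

≈ 13°S, 36°W

Convert each endpoint to a unit vector on the sphere (x = cos φ cos λ, y = cos φ sin λ, z = sin φ).
The central angle between the endpoints is δ = arccos(p₁·p₂) ≈ 1.714 rad (98.2°).
Interpolate at f = 1/2 with slerp weights a = sin((1−f)δ)/sin δ ≈ 0.764, b = sin(fδ)/sin δ ≈ 0.764.
p = a·p₁ + b·p₂ ≈ (0.789, -0.569, -0.231); φ = arcsin(p_z) ≈ -13.35°, λ = atan2(p_y, p_x) ≈ -35.79°.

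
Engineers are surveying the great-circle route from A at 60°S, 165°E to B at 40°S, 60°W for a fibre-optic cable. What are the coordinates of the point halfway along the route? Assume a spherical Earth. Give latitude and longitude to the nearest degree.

From cos δ = sin φ₁ sin φ₂ + cos φ₁ cos φ₂ cos Δλ, the central angle is δ ≈ 1.281 rad (73.4°).
Interpolate at f = 1/2 with slerp weights a = sin((1−f)δ)/sin δ ≈ 0.624, b = sin(fδ)/sin δ ≈ 0.624.
p = a·p₁ + b·p₂ ≈ (-0.062, -0.333, -0.941); φ = arcsin(p_z) ≈ -70.20°, λ = atan2(p_y, p_x) ≈ -100.60°.

≈ 70°S, 101°W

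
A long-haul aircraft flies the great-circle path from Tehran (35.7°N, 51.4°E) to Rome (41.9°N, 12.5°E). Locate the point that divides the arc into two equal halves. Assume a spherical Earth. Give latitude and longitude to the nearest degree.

From cos δ = sin φ₁ sin φ₂ + cos φ₁ cos φ₂ cos Δλ, the central angle is δ ≈ 0.535 rad (30.7°).
Interpolate at f = 1/2 with slerp weights a = sin((1−f)δ)/sin δ ≈ 0.518, b = sin(fδ)/sin δ ≈ 0.518.
p = a·p₁ + b·p₂ ≈ (0.639, 0.413, 0.649); φ = arcsin(p_z) ≈ 40.45°, λ = atan2(p_y, p_x) ≈ 32.83°.

≈ (40°N, 33°E)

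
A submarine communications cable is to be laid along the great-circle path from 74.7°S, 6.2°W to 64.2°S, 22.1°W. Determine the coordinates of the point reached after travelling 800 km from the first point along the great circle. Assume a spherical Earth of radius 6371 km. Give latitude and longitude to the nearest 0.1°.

Write both endpoints as unit vectors p₁, p₂ with components (cos φ cos λ, cos φ sin λ, sin φ).
The central angle between the endpoints is δ = arccos(p₁·p₂) ≈ 0.206 rad (11.8°). The total great-circle distance is δ·R ≈ 0.206 × 6371 ≈ 1312 km, so the target fraction is f = 800/1312 ≈ 0.610.
Interpolate at f ≈ 0.610 with slerp weights a = sin((1−f)δ)/sin δ ≈ 0.393, b = sin(fδ)/sin δ ≈ 0.612.
p = a·p₁ + b·p₂ ≈ (0.350, -0.111, -0.930); φ = arcsin(p_z) ≈ -68.45°, λ = atan2(p_y, p_x) ≈ -17.67°.

≈ 68.5°S, 17.7°W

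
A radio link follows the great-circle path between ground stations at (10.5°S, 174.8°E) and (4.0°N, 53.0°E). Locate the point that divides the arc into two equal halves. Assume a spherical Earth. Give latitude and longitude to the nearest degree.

≈ (7°S, 113°E)

Write both endpoints as unit vectors p₁, p₂ with components (cos φ cos λ, cos φ sin λ, sin φ).
The central angle between the endpoints is δ = arccos(p₁·p₂) ≈ 2.129 rad (122.0°).
Interpolate at f = 1/2 with slerp weights a = sin((1−f)δ)/sin δ ≈ 1.031, b = sin(fδ)/sin δ ≈ 1.031.
p = a·p₁ + b·p₂ ≈ (-0.391, 0.913, -0.116); φ = arcsin(p_z) ≈ -6.66°, λ = atan2(p_y, p_x) ≈ 113.16°.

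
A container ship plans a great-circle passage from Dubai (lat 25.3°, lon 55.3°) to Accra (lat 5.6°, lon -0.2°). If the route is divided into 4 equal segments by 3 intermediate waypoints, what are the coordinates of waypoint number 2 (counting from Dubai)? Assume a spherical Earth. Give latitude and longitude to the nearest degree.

Convert each endpoint to a unit vector on the sphere (x = cos φ cos λ, y = cos φ sin λ, z = sin φ).
The central angle between the endpoints is δ = arccos(p₁·p₂) ≈ 0.987 rad (56.5°).
Interpolate at f = 2/4 with slerp weights a = sin((1−f)δ)/sin δ ≈ 0.568, b = sin(fδ)/sin δ ≈ 0.568.
p = a·p₁ + b·p₂ ≈ (0.857, 0.420, 0.298); φ = arcsin(p_z) ≈ 17.34°, λ = atan2(p_y, p_x) ≈ 26.10°.

≈ lat 17°, lon 26°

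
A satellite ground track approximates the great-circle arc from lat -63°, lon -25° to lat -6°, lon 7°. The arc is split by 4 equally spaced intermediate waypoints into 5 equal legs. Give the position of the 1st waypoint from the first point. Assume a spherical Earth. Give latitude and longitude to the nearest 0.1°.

≈ lat -52.5°, lon -12.9°

Convert each endpoint to a unit vector on the sphere (x = cos φ cos λ, y = cos φ sin λ, z = sin φ).
The central angle between the endpoints is δ = arccos(p₁·p₂) ≈ 1.075 rad (61.6°).
Interpolate at f = 1/5 with slerp weights a = sin((1−f)δ)/sin δ ≈ 0.862, b = sin(fδ)/sin δ ≈ 0.243.
p = a·p₁ + b·p₂ ≈ (0.594, -0.136, -0.793); φ = arcsin(p_z) ≈ -52.47°, λ = atan2(p_y, p_x) ≈ -12.89°.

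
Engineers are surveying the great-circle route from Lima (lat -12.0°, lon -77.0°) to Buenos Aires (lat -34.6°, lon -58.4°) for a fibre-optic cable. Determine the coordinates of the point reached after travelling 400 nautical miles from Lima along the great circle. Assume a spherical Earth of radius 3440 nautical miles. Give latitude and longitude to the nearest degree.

≈ lat -18°, lon -73°

From cos δ = sin φ₁ sin φ₂ + cos φ₁ cos φ₂ cos Δλ, the central angle is δ ≈ 0.492 rad (28.2°). The total great-circle distance is δ·R ≈ 0.492 × 3440 ≈ 1694 nmi, so the target fraction is f = 400/1694 ≈ 0.236.
Interpolate at f ≈ 0.236 with slerp weights a = sin((1−f)δ)/sin δ ≈ 0.777, b = sin(fδ)/sin δ ≈ 0.245.
p = a·p₁ + b·p₂ ≈ (0.277, -0.913, -0.301); φ = arcsin(p_z) ≈ -17.51°, λ = atan2(p_y, p_x) ≈ -73.13°.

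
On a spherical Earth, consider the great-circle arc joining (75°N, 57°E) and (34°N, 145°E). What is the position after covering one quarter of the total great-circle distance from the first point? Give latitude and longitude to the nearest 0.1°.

Convert each endpoint to a unit vector on the sphere (x = cos φ cos λ, y = cos φ sin λ, z = sin φ).
The central angle between the endpoints is δ = arccos(p₁·p₂) ≈ 0.991 rad (56.8°).
Interpolate at f = 1/4 with slerp weights a = sin((1−f)δ)/sin δ ≈ 0.809, b = sin(fδ)/sin δ ≈ 0.293.
p = a·p₁ + b·p₂ ≈ (-0.085, 0.315, 0.945); φ = arcsin(p_z) ≈ 70.96°, λ = atan2(p_y, p_x) ≈ 105.11°.

≈ (71.0°N, 105.1°E)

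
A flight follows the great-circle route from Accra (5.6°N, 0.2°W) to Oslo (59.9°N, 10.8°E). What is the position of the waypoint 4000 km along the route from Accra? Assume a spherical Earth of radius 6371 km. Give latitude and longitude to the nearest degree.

Write both endpoints as unit vectors p₁, p₂ with components (cos φ cos λ, cos φ sin λ, sin φ).
The central angle between the endpoints is δ = arccos(p₁·p₂) ≈ 0.959 rad (54.9°). The total great-circle distance is δ·R ≈ 0.959 × 6371 ≈ 6110 km, so the target fraction is f = 4000/6110 ≈ 0.655.
Interpolate at f ≈ 0.655 with slerp weights a = sin((1−f)δ)/sin δ ≈ 0.397, b = sin(fδ)/sin δ ≈ 0.718.
p = a·p₁ + b·p₂ ≈ (0.749, 0.066, 0.660); φ = arcsin(p_z) ≈ 41.27°, λ = atan2(p_y, p_x) ≈ 5.04°.

≈ 41°N, 5°E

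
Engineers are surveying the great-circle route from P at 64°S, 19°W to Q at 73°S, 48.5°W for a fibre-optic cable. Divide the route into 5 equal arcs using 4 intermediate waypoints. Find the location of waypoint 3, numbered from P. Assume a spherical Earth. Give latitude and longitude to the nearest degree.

≈ 70°S, 34°W

From cos δ = sin φ₁ sin φ₂ + cos φ₁ cos φ₂ cos Δλ, the central angle is δ ≈ 0.241 rad (13.8°).
Interpolate at f = 3/5 with slerp weights a = sin((1−f)δ)/sin δ ≈ 0.403, b = sin(fδ)/sin δ ≈ 0.604.
p = a·p₁ + b·p₂ ≈ (0.284, -0.190, -0.940); φ = arcsin(p_z) ≈ -70.02°, λ = atan2(p_y, p_x) ≈ -33.74°.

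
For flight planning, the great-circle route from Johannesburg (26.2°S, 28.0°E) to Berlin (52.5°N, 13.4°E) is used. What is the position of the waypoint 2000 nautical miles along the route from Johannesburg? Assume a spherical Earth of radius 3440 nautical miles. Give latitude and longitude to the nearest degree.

Convert each endpoint to a unit vector on the sphere (x = cos φ cos λ, y = cos φ sin λ, z = sin φ).
The central angle between the endpoints is δ = arccos(p₁·p₂) ≈ 1.392 rad (79.7°). The total great-circle distance is δ·R ≈ 1.392 × 3440 ≈ 4787 nmi, so the target fraction is f = 2000/4787 ≈ 0.418.
Interpolate at f ≈ 0.418 with slerp weights a = sin((1−f)δ)/sin δ ≈ 0.736, b = sin(fδ)/sin δ ≈ 0.558.
p = a·p₁ + b·p₂ ≈ (0.914, 0.389, 0.118); φ = arcsin(p_z) ≈ 6.76°, λ = atan2(p_y, p_x) ≈ 23.05°.

≈ 7°N, 23°E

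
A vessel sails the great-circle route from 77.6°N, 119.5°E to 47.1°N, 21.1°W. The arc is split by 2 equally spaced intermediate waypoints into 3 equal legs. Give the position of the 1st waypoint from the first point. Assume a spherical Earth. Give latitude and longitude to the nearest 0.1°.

Write both endpoints as unit vectors p₁, p₂ with components (cos φ cos λ, cos φ sin λ, sin φ).
The central angle between the endpoints is δ = arccos(p₁·p₂) ≈ 0.924 rad (53.0°).
Interpolate at f = 1/3 with slerp weights a = sin((1−f)δ)/sin δ ≈ 0.724, b = sin(fδ)/sin δ ≈ 0.380.
p = a·p₁ + b·p₂ ≈ (0.165, 0.042, 0.985); φ = arcsin(p_z) ≈ 80.21°, λ = atan2(p_y, p_x) ≈ 14.38°.

≈ 80.2°N, 14.4°E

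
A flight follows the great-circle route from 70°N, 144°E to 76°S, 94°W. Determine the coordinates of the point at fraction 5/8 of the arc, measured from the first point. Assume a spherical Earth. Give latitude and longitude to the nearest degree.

≈ 26°S, 167°W

Write both endpoints as unit vectors p₁, p₂ with components (cos φ cos λ, cos φ sin λ, sin φ).
The central angle between the endpoints is δ = arccos(p₁·p₂) ≈ 2.843 rad (162.9°).
Interpolate at f = 5/8 with slerp weights a = sin((1−f)δ)/sin δ ≈ 2.971, b = sin(fδ)/sin δ ≈ 3.323.
p = a·p₁ + b·p₂ ≈ (-0.878, -0.205, -0.432); φ = arcsin(p_z) ≈ -25.61°, λ = atan2(p_y, p_x) ≈ -166.88°.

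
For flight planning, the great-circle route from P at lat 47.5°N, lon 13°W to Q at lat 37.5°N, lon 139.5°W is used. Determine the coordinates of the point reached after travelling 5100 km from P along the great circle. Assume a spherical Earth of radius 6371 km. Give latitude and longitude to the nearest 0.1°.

From cos δ = sin φ₁ sin φ₂ + cos φ₁ cos φ₂ cos Δλ, the central angle is δ ≈ 1.440 rad (82.5°). The total great-circle distance is δ·R ≈ 1.440 × 6371 ≈ 9177 km, so the target fraction is f = 5100/9177 ≈ 0.556.
Interpolate at f ≈ 0.556 with slerp weights a = sin((1−f)δ)/sin δ ≈ 0.602, b = sin(fδ)/sin δ ≈ 0.724.
p = a·p₁ + b·p₂ ≈ (-0.040, -0.464, 0.885); φ = arcsin(p_z) ≈ 62.21°, λ = atan2(p_y, p_x) ≈ -94.95°.

≈ lat 62.2°N, lon 95.0°W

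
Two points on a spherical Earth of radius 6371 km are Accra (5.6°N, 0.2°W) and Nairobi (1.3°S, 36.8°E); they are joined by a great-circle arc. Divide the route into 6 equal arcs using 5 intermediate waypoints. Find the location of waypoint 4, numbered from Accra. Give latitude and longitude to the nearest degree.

From cos δ = sin φ₁ sin φ₂ + cos φ₁ cos φ₂ cos Δλ, the central angle is δ ≈ 0.656 rad (37.6°).
Interpolate at f = 4/6 with slerp weights a = sin((1−f)δ)/sin δ ≈ 0.356, b = sin(fδ)/sin δ ≈ 0.694.
p = a·p₁ + b·p₂ ≈ (0.910, 0.415, 0.019); φ = arcsin(p_z) ≈ 1.09°, λ = atan2(p_y, p_x) ≈ 24.50°.

≈ 1°N, 24°E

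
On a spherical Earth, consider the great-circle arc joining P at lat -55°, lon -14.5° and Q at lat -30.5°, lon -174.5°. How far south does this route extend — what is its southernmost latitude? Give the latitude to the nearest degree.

≈ -80°

The great circle lies in the plane with unit normal n̂ = (p₁ × p₂)/|p₁ × p₂|.
Here n̂_z ≈ -0.169; the vertex latitude is φ_max = arccos|n̂_z| ≈ 80.3°.
Check via Clairaut: cos φ_max = |cos φ₁| · sin C = cos(55.0°)·sin(162.8°) ≈ 0.169, again giving ≈ 80.3°.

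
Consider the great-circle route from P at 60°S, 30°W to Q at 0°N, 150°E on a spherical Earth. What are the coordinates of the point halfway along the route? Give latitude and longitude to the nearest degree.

≈ 60°S, 150°E

The haversine formula gives a central angle δ ≈ 2.094 rad (120.0°) between the endpoints.
Interpolate at f = 1/2 with slerp weights a = sin((1−f)δ)/sin δ ≈ 1.000, b = sin(fδ)/sin δ ≈ 1.000.
p = a·p₁ + b·p₂ ≈ (-0.433, 0.250, -0.866); φ = arcsin(p_z) ≈ -60.00°, λ = atan2(p_y, p_x) ≈ 150.00°.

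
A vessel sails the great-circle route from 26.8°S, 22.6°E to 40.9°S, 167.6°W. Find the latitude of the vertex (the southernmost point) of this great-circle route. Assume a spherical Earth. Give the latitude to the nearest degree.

≈ 83°S

The great circle lies in the plane with unit normal n̂ = (p₁ × p₂)/|p₁ × p₂|.
Here n̂_z ≈ +0.129; the vertex latitude is φ_max = arccos|n̂_z| ≈ 82.6°.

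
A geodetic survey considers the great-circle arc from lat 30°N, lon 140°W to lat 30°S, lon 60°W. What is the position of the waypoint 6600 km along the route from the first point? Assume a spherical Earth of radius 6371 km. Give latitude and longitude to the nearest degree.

Write both endpoints as unit vectors p₁, p₂ with components (cos φ cos λ, cos φ sin λ, sin φ).
The central angle between the endpoints is δ = arccos(p₁·p₂) ≈ 1.691 rad (96.9°). The total great-circle distance is δ·R ≈ 1.691 × 6371 ≈ 10772 km, so the target fraction is f = 6600/10772 ≈ 0.613.
Interpolate at f ≈ 0.613 with slerp weights a = sin((1−f)δ)/sin δ ≈ 0.613, b = sin(fδ)/sin δ ≈ 0.867.
p = a·p₁ + b·p₂ ≈ (-0.032, -0.991, -0.127); φ = arcsin(p_z) ≈ -7.27°, λ = atan2(p_y, p_x) ≈ -91.83°.

≈ lat 7°S, lon 92°W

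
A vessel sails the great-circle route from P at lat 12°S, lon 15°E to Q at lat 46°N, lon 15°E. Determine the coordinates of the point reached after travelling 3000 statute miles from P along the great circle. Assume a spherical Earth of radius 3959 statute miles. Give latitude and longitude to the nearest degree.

≈ lat 31°N, lon 15°E

Write both endpoints as unit vectors p₁, p₂ with components (cos φ cos λ, cos φ sin λ, sin φ).
The central angle between the endpoints is δ = arccos(p₁·p₂) ≈ 1.012 rad (58.0°). The total great-circle distance is δ·R ≈ 1.012 × 3959 ≈ 4008 mi, so the target fraction is f = 3000/4008 ≈ 0.749.
Interpolate at f ≈ 0.749 with slerp weights a = sin((1−f)δ)/sin δ ≈ 0.297, b = sin(fδ)/sin δ ≈ 0.810.
p = a·p₁ + b·p₂ ≈ (0.824, 0.221, 0.521); φ = arcsin(p_z) ≈ 31.42°, λ = atan2(p_y, p_x) ≈ 15.00°.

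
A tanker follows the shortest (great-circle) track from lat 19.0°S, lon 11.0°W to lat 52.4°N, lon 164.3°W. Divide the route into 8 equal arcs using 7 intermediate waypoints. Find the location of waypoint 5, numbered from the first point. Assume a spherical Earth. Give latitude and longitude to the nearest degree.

≈ lat 57°N, lon 64°W

The haversine formula gives a central angle δ ≈ 2.455 rad (140.7°) between the endpoints.
Interpolate at f = 5/8 with slerp weights a = sin((1−f)δ)/sin δ ≈ 1.255, b = sin(fδ)/sin δ ≈ 1.576.
p = a·p₁ + b·p₂ ≈ (0.239, -0.487, 0.840); φ = arcsin(p_z) ≈ 57.15°, λ = atan2(p_y, p_x) ≈ -63.81°.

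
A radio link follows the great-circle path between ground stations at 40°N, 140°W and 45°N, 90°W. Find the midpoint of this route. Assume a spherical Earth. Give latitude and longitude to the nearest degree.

Convert each endpoint to a unit vector on the sphere (x = cos φ cos λ, y = cos φ sin λ, z = sin φ).
The central angle between the endpoints is δ = arccos(p₁·p₂) ≈ 0.639 rad (36.6°).
Interpolate at f = 1/2 with slerp weights a = sin((1−f)δ)/sin δ ≈ 0.527, b = sin(fδ)/sin δ ≈ 0.527.
p = a·p₁ + b·p₂ ≈ (-0.309, -0.632, 0.711); φ = arcsin(p_z) ≈ 45.31°, λ = atan2(p_y, p_x) ≈ -116.07°.

≈ 45°N, 116°W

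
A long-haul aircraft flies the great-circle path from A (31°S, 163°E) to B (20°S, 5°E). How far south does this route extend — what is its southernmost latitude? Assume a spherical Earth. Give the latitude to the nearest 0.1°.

≈ 68.4°S

The great circle lies in the plane with unit normal n̂ = (p₁ × p₂)/|p₁ × p₂|.
Here n̂_z ≈ -0.367; the vertex latitude is φ_max = arccos|n̂_z| ≈ 68.4°.
Check via Clairaut: cos φ_max = |cos φ₁| · sin C = cos(31.0°)·sin(154.6°) ≈ 0.367, again giving ≈ 68.4°.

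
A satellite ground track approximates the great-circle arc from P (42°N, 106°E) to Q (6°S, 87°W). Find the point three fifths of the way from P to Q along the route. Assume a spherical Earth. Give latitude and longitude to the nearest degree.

≈ (48°N, 107°W)

From cos δ = sin φ₁ sin φ₂ + cos φ₁ cos φ₂ cos Δλ, the central angle is δ ≈ 2.482 rad (142.2°).
Interpolate at f = 3/5 with slerp weights a = sin((1−f)δ)/sin δ ≈ 1.366, b = sin(fδ)/sin δ ≈ 1.626.
p = a·p₁ + b·p₂ ≈ (-0.195, -0.639, 0.744); φ = arcsin(p_z) ≈ 48.09°, λ = atan2(p_y, p_x) ≈ -106.99°.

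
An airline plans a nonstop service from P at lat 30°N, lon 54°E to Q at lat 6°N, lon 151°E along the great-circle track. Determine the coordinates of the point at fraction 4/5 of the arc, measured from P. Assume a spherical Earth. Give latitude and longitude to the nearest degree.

Convert each endpoint to a unit vector on the sphere (x = cos φ cos λ, y = cos φ sin λ, z = sin φ).
The central angle between the endpoints is δ = arccos(p₁·p₂) ≈ 1.624 rad (93.0°).
Interpolate at f = 4/5 with slerp weights a = sin((1−f)δ)/sin δ ≈ 0.319, b = sin(fδ)/sin δ ≈ 0.965.
p = a·p₁ + b·p₂ ≈ (-0.676, 0.689, 0.261); φ = arcsin(p_z) ≈ 15.10°, λ = atan2(p_y, p_x) ≈ 134.47°.

≈ lat 15°N, lon 134°E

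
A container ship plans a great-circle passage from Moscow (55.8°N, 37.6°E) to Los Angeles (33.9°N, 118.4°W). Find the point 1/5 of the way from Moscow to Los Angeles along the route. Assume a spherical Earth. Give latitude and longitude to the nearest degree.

Convert each endpoint to a unit vector on the sphere (x = cos φ cos λ, y = cos φ sin λ, z = sin φ).
The central angle between the endpoints is δ = arccos(p₁·p₂) ≈ 1.536 rad (88.0°).
Interpolate at f = 1/5 with slerp weights a = sin((1−f)δ)/sin δ ≈ 0.943, b = sin(fδ)/sin δ ≈ 0.303.
p = a·p₁ + b·p₂ ≈ (0.300, 0.102, 0.948); φ = arcsin(p_z) ≈ 71.50°, λ = atan2(p_y, p_x) ≈ 18.82°.

≈ 71°N, 19°E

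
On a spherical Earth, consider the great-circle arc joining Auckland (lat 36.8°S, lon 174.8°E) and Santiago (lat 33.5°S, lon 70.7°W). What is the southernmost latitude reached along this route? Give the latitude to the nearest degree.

The great circle lies in the plane with unit normal n̂ = (p₁ × p₂)/|p₁ × p₂|.
Here n̂_z ≈ +0.608; the vertex latitude is φ_max = arccos|n̂_z| ≈ 52.5°.

≈ 53°S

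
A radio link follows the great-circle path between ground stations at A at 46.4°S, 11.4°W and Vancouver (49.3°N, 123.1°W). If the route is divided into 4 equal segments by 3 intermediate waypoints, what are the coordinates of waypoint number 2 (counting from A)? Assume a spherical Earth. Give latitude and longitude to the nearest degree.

Write both endpoints as unit vectors p₁, p₂ with components (cos φ cos λ, cos φ sin λ, sin φ).
The central angle between the endpoints is δ = arccos(p₁·p₂) ≈ 2.368 rad (135.7°).
Interpolate at f = 2/4 with slerp weights a = sin((1−f)δ)/sin δ ≈ 1.325, b = sin(fδ)/sin δ ≈ 1.325.
p = a·p₁ + b·p₂ ≈ (0.424, -0.905, 0.045); φ = arcsin(p_z) ≈ 2.58°, λ = atan2(p_y, p_x) ≈ -64.89°.

≈ 3°N, 65°W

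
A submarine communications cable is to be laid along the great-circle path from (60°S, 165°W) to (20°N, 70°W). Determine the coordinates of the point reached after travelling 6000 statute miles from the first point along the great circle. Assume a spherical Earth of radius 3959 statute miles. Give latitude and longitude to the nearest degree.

≈ (0°N, 82°W)

Write both endpoints as unit vectors p₁, p₂ with components (cos φ cos λ, cos φ sin λ, sin φ).
The central angle between the endpoints is δ = arccos(p₁·p₂) ≈ 1.915 rad (109.7°). The total great-circle distance is δ·R ≈ 1.915 × 3959 ≈ 7580 mi, so the target fraction is f = 6000/7580 ≈ 0.792.
Interpolate at f ≈ 0.792 with slerp weights a = sin((1−f)δ)/sin δ ≈ 0.413, b = sin(fδ)/sin δ ≈ 1.061.
p = a·p₁ + b·p₂ ≈ (0.141, -0.990, 0.005); φ = arcsin(p_z) ≈ 0.30°, λ = atan2(p_y, p_x) ≈ -81.87°.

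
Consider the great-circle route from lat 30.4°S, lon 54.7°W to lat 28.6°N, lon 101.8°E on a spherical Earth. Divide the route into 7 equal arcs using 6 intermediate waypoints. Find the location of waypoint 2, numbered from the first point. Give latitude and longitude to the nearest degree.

Write both endpoints as unit vectors p₁, p₂ with components (cos φ cos λ, cos φ sin λ, sin φ).
The central angle between the endpoints is δ = arccos(p₁·p₂) ≈ 2.784 rad (159.5°).
Interpolate at f = 2/7 with slerp weights a = sin((1−f)δ)/sin δ ≈ 2.610, b = sin(fδ)/sin δ ≈ 2.040.
p = a·p₁ + b·p₂ ≈ (0.935, -0.085, -0.345); φ = arcsin(p_z) ≈ -20.16°, λ = atan2(p_y, p_x) ≈ -5.18°.

≈ lat 20°S, lon 5°W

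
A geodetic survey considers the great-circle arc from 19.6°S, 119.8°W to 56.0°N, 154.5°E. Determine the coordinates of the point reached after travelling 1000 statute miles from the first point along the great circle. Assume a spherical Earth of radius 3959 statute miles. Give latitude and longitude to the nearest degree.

≈ 8°S, 128°W

From cos δ = sin φ₁ sin φ₂ + cos φ₁ cos φ₂ cos Δλ, the central angle is δ ≈ 1.812 rad (103.8°). The total great-circle distance is δ·R ≈ 1.812 × 3959 ≈ 7173 mi, so the target fraction is f = 1000/7173 ≈ 0.139.
Interpolate at f ≈ 0.139 with slerp weights a = sin((1−f)δ)/sin δ ≈ 1.030, b = sin(fδ)/sin δ ≈ 0.257.
p = a·p₁ + b·p₂ ≈ (-0.612, -0.780, -0.132); φ = arcsin(p_z) ≈ -7.59°, λ = atan2(p_y, p_x) ≈ -128.12°.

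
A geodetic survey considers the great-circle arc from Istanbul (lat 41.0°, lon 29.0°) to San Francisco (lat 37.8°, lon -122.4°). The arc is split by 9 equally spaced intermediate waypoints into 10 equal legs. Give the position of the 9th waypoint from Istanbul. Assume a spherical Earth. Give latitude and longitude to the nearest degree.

≈ lat 47°, lon -117°

Convert each endpoint to a unit vector on the sphere (x = cos φ cos λ, y = cos φ sin λ, z = sin φ).
The central angle between the endpoints is δ = arccos(p₁·p₂) ≈ 1.693 rad (97.0°).
Interpolate at f = 9/10 with slerp weights a = sin((1−f)δ)/sin δ ≈ 0.170, b = sin(fδ)/sin δ ≈ 1.006.
p = a·p₁ + b·p₂ ≈ (-0.314, -0.609, 0.728); φ = arcsin(p_z) ≈ 46.73°, λ = atan2(p_y, p_x) ≈ -117.27°.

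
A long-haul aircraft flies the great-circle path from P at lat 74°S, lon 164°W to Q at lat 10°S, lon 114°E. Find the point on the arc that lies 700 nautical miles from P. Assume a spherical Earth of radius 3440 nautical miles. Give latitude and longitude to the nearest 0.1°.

Convert each endpoint to a unit vector on the sphere (x = cos φ cos λ, y = cos φ sin λ, z = sin φ).
The central angle between the endpoints is δ = arccos(p₁·p₂) ≈ 1.365 rad (78.2°). The total great-circle distance is δ·R ≈ 1.365 × 3440 ≈ 4694 nmi, so the target fraction is f = 700/4694 ≈ 0.149.
Interpolate at f ≈ 0.149 with slerp weights a = sin((1−f)δ)/sin δ ≈ 0.937, b = sin(fδ)/sin δ ≈ 0.206.
p = a·p₁ + b·p₂ ≈ (-0.331, 0.115, -0.937); φ = arcsin(p_z) ≈ -69.50°, λ = atan2(p_y, p_x) ≈ 160.91°.

≈ lat 69.5°S, lon 160.9°E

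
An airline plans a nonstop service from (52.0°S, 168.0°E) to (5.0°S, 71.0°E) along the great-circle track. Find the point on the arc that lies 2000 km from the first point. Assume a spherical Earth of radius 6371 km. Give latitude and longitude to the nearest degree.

The haversine formula gives a central angle δ ≈ 1.577 rad (90.3°) between the endpoints. The total great-circle distance is δ·R ≈ 1.577 × 6371 ≈ 10046 km, so the target fraction is f = 2000/10046 ≈ 0.199.
Interpolate at f ≈ 0.199 with slerp weights a = sin((1−f)δ)/sin δ ≈ 0.953, b = sin(fδ)/sin δ ≈ 0.309.
p = a·p₁ + b·p₂ ≈ (-0.474, 0.413, -0.778); φ = arcsin(p_z) ≈ -51.07°, λ = atan2(p_y, p_x) ≈ 138.93°.

≈ (51°S, 139°E)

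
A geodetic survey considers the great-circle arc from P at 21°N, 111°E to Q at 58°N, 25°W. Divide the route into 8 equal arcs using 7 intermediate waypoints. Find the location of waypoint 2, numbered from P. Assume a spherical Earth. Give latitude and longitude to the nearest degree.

Write both endpoints as unit vectors p₁, p₂ with components (cos φ cos λ, cos φ sin λ, sin φ).
The central angle between the endpoints is δ = arccos(p₁·p₂) ≈ 1.623 rad (93.0°).
Interpolate at f = 2/8 with slerp weights a = sin((1−f)δ)/sin δ ≈ 0.939, b = sin(fδ)/sin δ ≈ 0.395.
p = a·p₁ + b·p₂ ≈ (-0.124, 0.730, 0.672); φ = arcsin(p_z) ≈ 42.20°, λ = atan2(p_y, p_x) ≈ 99.67°.

≈ 42°N, 100°E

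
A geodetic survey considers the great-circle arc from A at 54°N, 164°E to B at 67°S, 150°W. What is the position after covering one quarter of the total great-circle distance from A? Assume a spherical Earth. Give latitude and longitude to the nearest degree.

≈ 24°N, 175°E

Convert each endpoint to a unit vector on the sphere (x = cos φ cos λ, y = cos φ sin λ, z = sin φ).
The central angle between the endpoints is δ = arccos(p₁·p₂) ≈ 2.196 rad (125.8°).
Interpolate at f = 1/4 with slerp weights a = sin((1−f)δ)/sin δ ≈ 1.230, b = sin(fδ)/sin δ ≈ 0.643.
p = a·p₁ + b·p₂ ≈ (-0.912, 0.074, 0.402); φ = arcsin(p_z) ≈ 23.73°, λ = atan2(p_y, p_x) ≈ 175.39°.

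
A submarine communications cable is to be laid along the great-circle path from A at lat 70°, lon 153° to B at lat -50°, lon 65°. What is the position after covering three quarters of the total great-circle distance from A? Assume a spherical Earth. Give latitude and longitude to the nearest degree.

From cos δ = sin φ₁ sin φ₂ + cos φ₁ cos φ₂ cos Δλ, the central angle is δ ≈ 2.363 rad (135.4°).
Interpolate at f = 3/4 with slerp weights a = sin((1−f)δ)/sin δ ≈ 0.794, b = sin(fδ)/sin δ ≈ 1.396.
p = a·p₁ + b·p₂ ≈ (0.137, 0.936, -0.323); φ = arcsin(p_z) ≈ -18.87°, λ = atan2(p_y, p_x) ≈ 81.66°.

≈ lat -19°, lon 82°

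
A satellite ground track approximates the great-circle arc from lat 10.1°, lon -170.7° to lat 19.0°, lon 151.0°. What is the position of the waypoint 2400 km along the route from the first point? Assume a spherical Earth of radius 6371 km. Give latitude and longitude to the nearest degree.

Write both endpoints as unit vectors p₁, p₂ with components (cos φ cos λ, cos φ sin λ, sin φ).
The central angle between the endpoints is δ = arccos(p₁·p₂) ≈ 0.664 rad (38.0°). The total great-circle distance is δ·R ≈ 0.664 × 6371 ≈ 4229 km, so the target fraction is f = 2400/4229 ≈ 0.567.
Interpolate at f ≈ 0.567 with slerp weights a = sin((1−f)δ)/sin δ ≈ 0.460, b = sin(fδ)/sin δ ≈ 0.597.
p = a·p₁ + b·p₂ ≈ (-0.940, 0.201, 0.275); φ = arcsin(p_z) ≈ 15.96°, λ = atan2(p_y, p_x) ≈ 167.96°.

≈ lat 16°, lon 168°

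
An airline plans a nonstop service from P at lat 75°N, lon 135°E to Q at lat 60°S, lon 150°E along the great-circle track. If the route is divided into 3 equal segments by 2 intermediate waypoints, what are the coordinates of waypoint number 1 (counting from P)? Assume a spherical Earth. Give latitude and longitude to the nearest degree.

≈ lat 30°N, lon 144°E

Write both endpoints as unit vectors p₁, p₂ with components (cos φ cos λ, cos φ sin λ, sin φ).
The central angle between the endpoints is δ = arccos(p₁·p₂) ≈ 2.362 rad (135.4°).
Interpolate at f = 1/3 with slerp weights a = sin((1−f)δ)/sin δ ≈ 1.423, b = sin(fδ)/sin δ ≈ 1.008.
p = a·p₁ + b·p₂ ≈ (-0.697, 0.513, 0.501); φ = arcsin(p_z) ≈ 30.09°, λ = atan2(p_y, p_x) ≈ 143.67°.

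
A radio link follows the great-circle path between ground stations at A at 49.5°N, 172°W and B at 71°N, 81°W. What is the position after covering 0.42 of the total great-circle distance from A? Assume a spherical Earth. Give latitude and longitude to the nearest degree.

Convert each endpoint to a unit vector on the sphere (x = cos φ cos λ, y = cos φ sin λ, z = sin φ).
The central angle between the endpoints is δ = arccos(p₁·p₂) ≈ 0.774 rad (44.3°).
Interpolate at f = 0.42 with slerp weights a = sin((1−f)δ)/sin δ ≈ 0.621, b = sin(fδ)/sin δ ≈ 0.457.
p = a·p₁ + b·p₂ ≈ (-0.376, -0.203, 0.904); φ = arcsin(p_z) ≈ 64.70°, λ = atan2(p_y, p_x) ≈ -151.63°.

≈ 65°N, 152°W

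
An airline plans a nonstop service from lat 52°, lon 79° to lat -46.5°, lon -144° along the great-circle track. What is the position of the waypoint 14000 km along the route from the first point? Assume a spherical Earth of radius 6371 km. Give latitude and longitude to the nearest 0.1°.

≈ lat -31.0°, lon -171.0°

The haversine formula gives a central angle δ ≈ 2.650 rad (151.8°) between the endpoints. The total great-circle distance is δ·R ≈ 2.650 × 6371 ≈ 16883 km, so the target fraction is f = 14000/16883 ≈ 0.829.
Interpolate at f ≈ 0.829 with slerp weights a = sin((1−f)δ)/sin δ ≈ 0.926, b = sin(fδ)/sin δ ≈ 1.716.
p = a·p₁ + b·p₂ ≈ (-0.847, -0.135, -0.515); φ = arcsin(p_z) ≈ -30.98°, λ = atan2(p_y, p_x) ≈ -170.97°.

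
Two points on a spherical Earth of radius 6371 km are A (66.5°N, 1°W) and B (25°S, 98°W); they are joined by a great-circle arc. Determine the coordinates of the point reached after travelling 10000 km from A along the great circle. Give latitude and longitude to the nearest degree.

From cos δ = sin φ₁ sin φ₂ + cos φ₁ cos φ₂ cos Δλ, the central angle is δ ≈ 2.017 rad (115.6°). The total great-circle distance is δ·R ≈ 2.017 × 6371 ≈ 12851 km, so the target fraction is f = 10000/12851 ≈ 0.778.
Interpolate at f ≈ 0.778 with slerp weights a = sin((1−f)δ)/sin δ ≈ 0.480, b = sin(fδ)/sin δ ≈ 1.109.
p = a·p₁ + b·p₂ ≈ (0.051, -0.998, -0.029); φ = arcsin(p_z) ≈ -1.64°, λ = atan2(p_y, p_x) ≈ -87.05°.

≈ (2°S, 87°W)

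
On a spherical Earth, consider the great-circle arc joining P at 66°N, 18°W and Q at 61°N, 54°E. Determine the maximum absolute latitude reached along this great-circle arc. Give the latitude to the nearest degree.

≈ 68°N

The great circle lies in the plane with unit normal n̂ = (p₁ × p₂)/|p₁ × p₂|.
Here n̂_z ≈ +0.367; the vertex latitude is φ_max = arccos|n̂_z| ≈ 68.4°.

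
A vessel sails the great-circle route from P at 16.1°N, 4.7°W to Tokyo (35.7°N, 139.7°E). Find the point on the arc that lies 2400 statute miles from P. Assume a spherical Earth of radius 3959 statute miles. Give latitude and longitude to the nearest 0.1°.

Write both endpoints as unit vectors p₁, p₂ with components (cos φ cos λ, cos φ sin λ, sin φ).
The central angle between the endpoints is δ = arccos(p₁·p₂) ≈ 2.063 rad (118.2°). The total great-circle distance is δ·R ≈ 2.063 × 3959 ≈ 8167 mi, so the target fraction is f = 2400/8167 ≈ 0.294.
Interpolate at f ≈ 0.294 with slerp weights a = sin((1−f)δ)/sin δ ≈ 1.127, b = sin(fδ)/sin δ ≈ 0.647.
p = a·p₁ + b·p₂ ≈ (0.679, 0.251, 0.690); φ = arcsin(p_z) ≈ 43.62°, λ = atan2(p_y, p_x) ≈ 20.27°.

≈ 43.6°N, 20.3°E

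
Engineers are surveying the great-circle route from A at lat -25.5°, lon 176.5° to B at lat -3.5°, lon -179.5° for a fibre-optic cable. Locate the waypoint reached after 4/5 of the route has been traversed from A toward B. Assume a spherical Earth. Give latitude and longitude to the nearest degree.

From cos δ = sin φ₁ sin φ₂ + cos φ₁ cos φ₂ cos Δλ, the central angle is δ ≈ 0.390 rad (22.3°).
Interpolate at f = 4/5 with slerp weights a = sin((1−f)δ)/sin δ ≈ 0.205, b = sin(fδ)/sin δ ≈ 0.807.
p = a·p₁ + b·p₂ ≈ (-0.990, 0.004, -0.138); φ = arcsin(p_z) ≈ -7.90°, λ = atan2(p_y, p_x) ≈ 179.75°.

≈ lat -8°, lon 180°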